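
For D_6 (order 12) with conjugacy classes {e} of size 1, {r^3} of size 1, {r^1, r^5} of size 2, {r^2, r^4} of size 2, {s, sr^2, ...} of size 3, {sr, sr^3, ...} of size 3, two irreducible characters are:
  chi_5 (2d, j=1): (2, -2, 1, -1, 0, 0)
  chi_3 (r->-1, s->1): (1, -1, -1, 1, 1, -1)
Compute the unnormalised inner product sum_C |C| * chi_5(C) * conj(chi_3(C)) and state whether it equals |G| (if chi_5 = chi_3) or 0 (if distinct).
Sum = 0; so <chi_5, chi_3> = 0 (distinct irreducibles are orthogonal).

Working: Compute term by term over conjugacy classes (|C| * chi_5(C) * conj(chi_3(C))):
  1*(2)*conj(1) + 1*(-2)*conj(-1) + 2*(1)*conj(-1) + 2*(-1)*conj(1) + 3*(0)*conj(1) + 3*(0)*conj(-1)
  = (2) + (2) + (-2) + (-2) + (0) + (0)
  = 0.
Dividing by |G| = 12 gives 0/12 = 0, matching the row-orthogonality relation <chi_5, chi_3> = [chi_5 = chi_3].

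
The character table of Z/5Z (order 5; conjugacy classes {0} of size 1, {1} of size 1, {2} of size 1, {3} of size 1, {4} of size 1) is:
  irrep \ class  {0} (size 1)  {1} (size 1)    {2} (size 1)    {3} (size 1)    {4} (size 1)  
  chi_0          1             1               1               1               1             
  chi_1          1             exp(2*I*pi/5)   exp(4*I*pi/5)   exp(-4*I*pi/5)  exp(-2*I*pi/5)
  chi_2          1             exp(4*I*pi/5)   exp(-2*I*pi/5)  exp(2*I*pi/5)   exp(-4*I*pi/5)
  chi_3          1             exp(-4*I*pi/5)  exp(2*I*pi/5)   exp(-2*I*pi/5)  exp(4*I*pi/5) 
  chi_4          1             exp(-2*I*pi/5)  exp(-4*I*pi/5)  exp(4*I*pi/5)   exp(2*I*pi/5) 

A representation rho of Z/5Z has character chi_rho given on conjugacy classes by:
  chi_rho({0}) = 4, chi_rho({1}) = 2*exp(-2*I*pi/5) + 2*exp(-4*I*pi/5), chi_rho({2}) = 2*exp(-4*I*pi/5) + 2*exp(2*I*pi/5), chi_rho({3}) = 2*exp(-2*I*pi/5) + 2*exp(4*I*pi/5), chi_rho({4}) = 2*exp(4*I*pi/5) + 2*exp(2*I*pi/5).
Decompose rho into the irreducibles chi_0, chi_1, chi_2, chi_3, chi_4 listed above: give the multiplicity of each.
Multiplicities: chi_0: 0, chi_1: 0, chi_2: 0, chi_3: 2, chi_4: 2.

Solution. Use <chi_rho, chi> = (1/|G|) sum_C |C| * chi_rho(C) * conj(chi(C)) with |G| = 5 for each irreducible chi in the table:
  <chi_rho, chi_0> = (1/5)[1*(4)*conj(1) + 1*(2*exp(-2*I*pi/5) + 2*exp(-4*I*pi/5))*conj(1) + 1*(2*exp(-4*I*pi/5) + 2*exp(2*I*pi/5))*conj(1) + 1*(2*exp(-2*I*pi/5) + 2*exp(4*I*pi/5))*conj(1) + 1*(2*exp(4*I*pi/5) + 2*exp(2*I*pi/5))*conj(1)]
      = (1/5)[(4) + (2*exp(-2*I*pi/5) + 2*exp(-4*I*pi/5)) + (2*exp(-4*I*pi/5) + 2*exp(2*I*pi/5)) + (2*exp(-2*I*pi/5) + 2*exp(4*I*pi/5)) + (2*exp(4*I*pi/5) + 2*exp(2*I*pi/5))] = 0/5 = 0
  <chi_rho, chi_1> = (1/5)[1*(4)*conj(1) + 1*(2*exp(-2*I*pi/5) + 2*exp(-4*I*pi/5))*conj(exp(2*I*pi/5)) + 1*(2*exp(-4*I*pi/5) + 2*exp(2*I*pi/5))*conj(exp(4*I*pi/5)) + 1*(2*exp(-2*I*pi/5) + 2*exp(4*I*pi/5))*conj(exp(-4*I*pi/5)) + 1*(2*exp(4*I*pi/5) + 2*exp(2*I*pi/5))*conj(exp(-2*I*pi/5))]
      = (1/5)[(4) + (2*exp(-4*I*pi/5) + 2*exp(4*I*pi/5)) + (2*exp(-2*I*pi/5) + 2*exp(2*I*pi/5)) + (2*exp(-2*I*pi/5) + 2*exp(2*I*pi/5)) + (2*exp(-4*I*pi/5) + 2*exp(4*I*pi/5))] = 0/5 = 0
  <chi_rho, chi_2> = (1/5)[1*(4)*conj(1) + 1*(2*exp(-2*I*pi/5) + 2*exp(-4*I*pi/5))*conj(exp(4*I*pi/5)) + 1*(2*exp(-4*I*pi/5) + 2*exp(2*I*pi/5))*conj(exp(-2*I*pi/5)) + 1*(2*exp(-2*I*pi/5) + 2*exp(4*I*pi/5))*conj(exp(2*I*pi/5)) + 1*(2*exp(4*I*pi/5) + 2*exp(2*I*pi/5))*conj(exp(-4*I*pi/5))]
      = (1/5)[(4) + (2*exp(4*I*pi/5) + 2*exp(2*I*pi/5)) + (2*exp(-2*I*pi/5) + 2*exp(4*I*pi/5)) + (2*exp(-4*I*pi/5) + 2*exp(2*I*pi/5)) + (2*exp(-2*I*pi/5) + 2*exp(-4*I*pi/5))] = 0/5 = 0
  <chi_rho, chi_3> = (1/5)[1*(4)*conj(1) + 1*(2*exp(-2*I*pi/5) + 2*exp(-4*I*pi/5))*conj(exp(-4*I*pi/5)) + 1*(2*exp(-4*I*pi/5) + 2*exp(2*I*pi/5))*conj(exp(2*I*pi/5)) + 1*(2*exp(-2*I*pi/5) + 2*exp(4*I*pi/5))*conj(exp(-2*I*pi/5)) + 1*(2*exp(4*I*pi/5) + 2*exp(2*I*pi/5))*conj(exp(4*I*pi/5))]
      = (1/5)[(4) + (2 + 2*exp(2*I*pi/5)) + (2 + 2*exp(4*I*pi/5)) + (2 + 2*exp(-4*I*pi/5)) + (2 + 2*exp(-2*I*pi/5))] = 10/5 = 2
  <chi_rho, chi_4> = (1/5)[1*(4)*conj(1) + 1*(2*exp(-2*I*pi/5) + 2*exp(-4*I*pi/5))*conj(exp(-2*I*pi/5)) + 1*(2*exp(-4*I*pi/5) + 2*exp(2*I*pi/5))*conj(exp(-4*I*pi/5)) + 1*(2*exp(-2*I*pi/5) + 2*exp(4*I*pi/5))*conj(exp(4*I*pi/5)) + 1*(2*exp(4*I*pi/5) + 2*exp(2*I*pi/5))*conj(exp(2*I*pi/5))]
      = (1/5)[(4) + (2 + 2*exp(-2*I*pi/5)) + (2 + 2*exp(-4*I*pi/5)) + (2 + 2*exp(4*I*pi/5)) + (2 + 2*exp(2*I*pi/5))] = 10/5 = 2
(Exp terms are combined using exp(i*s)*conj(exp(i*t)) = exp(i*(s-t)), and sums of them are collapsed using the identity that for every m > 1 the m distinct m-th roots of unity sum to 0, e.g. 1 + exp(2*I*pi/3) + exp(-2*I*pi/3) = 0.)
Dimension check: dim(rho) = sum (mult * dim) = 0*1 + 0*1 + 0*1 + 2*1 + 2*1 = 4 = chi_rho(e) = 4.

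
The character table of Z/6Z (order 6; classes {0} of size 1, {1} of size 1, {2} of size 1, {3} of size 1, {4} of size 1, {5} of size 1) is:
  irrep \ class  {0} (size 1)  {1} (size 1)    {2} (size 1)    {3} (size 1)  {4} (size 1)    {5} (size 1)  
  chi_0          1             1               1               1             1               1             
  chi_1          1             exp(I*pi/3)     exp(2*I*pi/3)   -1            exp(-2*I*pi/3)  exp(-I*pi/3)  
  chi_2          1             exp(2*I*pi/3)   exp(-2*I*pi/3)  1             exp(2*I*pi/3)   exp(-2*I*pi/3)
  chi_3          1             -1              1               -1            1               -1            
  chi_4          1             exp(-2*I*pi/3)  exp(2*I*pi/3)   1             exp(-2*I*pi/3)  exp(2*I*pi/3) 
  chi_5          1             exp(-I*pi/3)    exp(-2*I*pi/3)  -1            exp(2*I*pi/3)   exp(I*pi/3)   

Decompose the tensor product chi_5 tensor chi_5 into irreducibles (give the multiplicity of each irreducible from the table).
chi_5 tensor chi_5 = chi_4 (all other irreducibles have multiplicity 0).

Working: The character of a tensor product is the pointwise product (chi_5 * chi_5)(C) = chi_5(C) * chi_5(C):
  {0}: (1)*(1), {1}: (exp(-I*pi/3))*(exp(-I*pi/3)), {2}: (exp(-2*I*pi/3))*(exp(-2*I*pi/3)), {3}: (-1)*(-1), {4}: (exp(2*I*pi/3))*(exp(2*I*pi/3)), {5}: (exp(I*pi/3))*(exp(I*pi/3))
so (chi_5 * chi_5) takes values
  {0} -> 1, {1} -> exp(-2*I*pi/3), {2} -> exp(2*I*pi/3), {3} -> 1, {4} -> exp(-2*I*pi/3), {5} -> exp(2*I*pi/3).
Now take the inner product of this character with each irreducible chi from the table, <chi_5*chi_5, chi> = (1/6) sum_C |C| (chi_5*chi_5)(C) conj(chi(C)):
  <chi_5*chi_5, chi_0> = (1/6)[1*(1)*conj(1) + 1*(exp(-2*I*pi/3))*conj(1) + 1*(exp(2*I*pi/3))*conj(1) + 1*(1)*conj(1) + 1*(exp(-2*I*pi/3))*conj(1) + 1*(exp(2*I*pi/3))*conj(1)]
      = (1/6)[(1) + (exp(-2*I*pi/3)) + (exp(2*I*pi/3)) + (1) + (exp(-2*I*pi/3)) + (exp(2*I*pi/3))] = 0/6 = 0
  <chi_5*chi_5, chi_1> = (1/6)[1*(1)*conj(1) + 1*(exp(-2*I*pi/3))*conj(exp(I*pi/3)) + 1*(exp(2*I*pi/3))*conj(exp(2*I*pi/3)) + 1*(1)*conj(-1) + 1*(exp(-2*I*pi/3))*conj(exp(-2*I*pi/3)) + 1*(exp(2*I*pi/3))*conj(exp(-I*pi/3))]
      = (1/6)[(1) + (-1) + (1) + (-1) + (1) + (-1)] = 0/6 = 0
  <chi_5*chi_5, chi_2> = (1/6)[1*(1)*conj(1) + 1*(exp(-2*I*pi/3))*conj(exp(2*I*pi/3)) + 1*(exp(2*I*pi/3))*conj(exp(-2*I*pi/3)) + 1*(1)*conj(1) + 1*(exp(-2*I*pi/3))*conj(exp(2*I*pi/3)) + 1*(exp(2*I*pi/3))*conj(exp(-2*I*pi/3))]
      = (1/6)[(1) + (exp(2*I*pi/3)) + (exp(-2*I*pi/3)) + (1) + (exp(2*I*pi/3)) + (exp(-2*I*pi/3))] = 0/6 = 0
  <chi_5*chi_5, chi_3> = (1/6)[1*(1)*conj(1) + 1*(exp(-2*I*pi/3))*conj(-1) + 1*(exp(2*I*pi/3))*conj(1) + 1*(1)*conj(-1) + 1*(exp(-2*I*pi/3))*conj(1) + 1*(exp(2*I*pi/3))*conj(-1)]
      = (1/6)[(1) + (-exp(-2*I*pi/3)) + (exp(2*I*pi/3)) + (-1) + (exp(-2*I*pi/3)) + (-exp(2*I*pi/3))] = 0/6 = 0
  <chi_5*chi_5, chi_4> = (1/6)[1*(1)*conj(1) + 1*(exp(-2*I*pi/3))*conj(exp(-2*I*pi/3)) + 1*(exp(2*I*pi/3))*conj(exp(2*I*pi/3)) + 1*(1)*conj(1) + 1*(exp(-2*I*pi/3))*conj(exp(-2*I*pi/3)) + 1*(exp(2*I*pi/3))*conj(exp(2*I*pi/3))]
      = (1/6)[(1) + (1) + (1) + (1) + (1) + (1)] = 6/6 = 1
  <chi_5*chi_5, chi_5> = (1/6)[1*(1)*conj(1) + 1*(exp(-2*I*pi/3))*conj(exp(-I*pi/3)) + 1*(exp(2*I*pi/3))*conj(exp(-2*I*pi/3)) + 1*(1)*conj(-1) + 1*(exp(-2*I*pi/3))*conj(exp(2*I*pi/3)) + 1*(exp(2*I*pi/3))*conj(exp(I*pi/3))]
      = (1/6)[(1) + (exp(-I*pi/3)) + (exp(-2*I*pi/3)) + (-1) + (exp(2*I*pi/3)) + (exp(I*pi/3))] = 0/6 = 0
(Exp terms are combined using exp(i*s)*conj(exp(i*t)) = exp(i*(s-t)), and sums of them are collapsed using the identity that for every m > 1 the m distinct m-th roots of unity sum to 0, e.g. 1 + exp(2*I*pi/3) + exp(-2*I*pi/3) = 0.)
Hence the multiplicities are chi_4: 1. Dimension check: dim(chi_5)*dim(chi_5) = 1*1 = 1 and sum (mult * dim) = 1*1 = 1.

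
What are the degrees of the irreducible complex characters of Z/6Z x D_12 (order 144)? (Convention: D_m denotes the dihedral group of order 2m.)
Dimensions: 1, 1, 1, 1, 1, 1, 1, 1, 1, 1, 1, 1, 1, 1, 1, 1, 1, 1, 1, 1, 1, 1, 1, 1, 2, 2, 2, 2, 2, 2, 2, 2, 2, 2, 2, 2, 2, 2, 2, 2, 2, 2, 2, 2, 2, 2, 2, 2, 2, 2, 2, 2, 2, 2

Details: There are 54 irreducibles (= number of conjugacy classes). Their dimensions d_i satisfy sum d_i^2 = |G| = 144: 1 + 1 + 1 + 1 + 1 + 1 + 1 + 1 + 1 + 1 + 1 + 1 + 1 + 1 + 1 + 1 + 1 + 1 + 1 + 1 + 1 + 1 + 1 + 1 + 4 + 4 + 4 + 4 + 4 + 4 + 4 + 4 + 4 + 4 + 4 + 4 + 4 + 4 + 4 + 4 + 4 + 4 + 4 + 4 + 4 + 4 + 4 + 4 + 4 + 4 + 4 + 4 + 4 + 4 = 144. (For the product with Z/6Z: each of the 6 1-dim characters of Z/6Z tensors with each irrep of D_12, giving 6 copies of each D_12-dimension.)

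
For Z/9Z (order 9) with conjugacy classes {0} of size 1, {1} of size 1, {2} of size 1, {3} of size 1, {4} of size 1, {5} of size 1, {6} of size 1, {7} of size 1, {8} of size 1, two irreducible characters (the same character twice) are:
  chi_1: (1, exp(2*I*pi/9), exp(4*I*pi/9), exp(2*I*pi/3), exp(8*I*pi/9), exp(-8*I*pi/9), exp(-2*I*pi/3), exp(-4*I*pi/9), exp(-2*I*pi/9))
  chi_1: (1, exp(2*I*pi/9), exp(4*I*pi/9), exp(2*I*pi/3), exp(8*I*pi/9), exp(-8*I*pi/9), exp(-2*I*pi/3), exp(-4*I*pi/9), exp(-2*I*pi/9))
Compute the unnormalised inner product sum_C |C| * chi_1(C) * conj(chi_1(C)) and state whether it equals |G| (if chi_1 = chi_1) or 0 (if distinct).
Sum = 9 = |G| = 9; so <chi_1, chi_1> = 1 (norm-1 confirms irreducibility).

Working: Compute term by term over conjugacy classes (|C| * chi_1(C) * conj(chi_1(C))):
  1*(1)*conj(1) + 1*(exp(2*I*pi/9))*conj(exp(2*I*pi/9)) + 1*(exp(4*I*pi/9))*conj(exp(4*I*pi/9)) + 1*(exp(2*I*pi/3))*conj(exp(2*I*pi/3)) + 1*(exp(8*I*pi/9))*conj(exp(8*I*pi/9)) + 1*(exp(-8*I*pi/9))*conj(exp(-8*I*pi/9)) + 1*(exp(-2*I*pi/3))*conj(exp(-2*I*pi/3)) + 1*(exp(-4*I*pi/9))*conj(exp(-4*I*pi/9)) + 1*(exp(-2*I*pi/9))*conj(exp(-2*I*pi/9))
  = (1) + (1) + (1) + (1) + (1) + (1) + (1) + (1) + (1)
  = 9.
(Exp terms are combined using exp(i*s)*conj(exp(i*t)) = exp(i*(s-t)), and sums of them are collapsed using the identity that for every m > 1 the m distinct m-th roots of unity sum to 0, e.g. 1 + exp(2*I*pi/3) + exp(-2*I*pi/3) = 0.)
Dividing by |G| = 9 gives 9/9 = 1, matching the row-orthogonality relation <chi_1, chi_1> = [chi_1 = chi_1].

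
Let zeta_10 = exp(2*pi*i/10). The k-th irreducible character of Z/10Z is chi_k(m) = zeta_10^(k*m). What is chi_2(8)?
chi_2(8) = zeta_10^16 = exp(-4*I*pi/5)

Derivation: chi_2(8) = zeta_10^(2*8) = zeta_10^16. Since zeta_10^10 = 1, this equals zeta_10^6 = exp(2*pi*i*6/10) = exp(-4*I*pi/5).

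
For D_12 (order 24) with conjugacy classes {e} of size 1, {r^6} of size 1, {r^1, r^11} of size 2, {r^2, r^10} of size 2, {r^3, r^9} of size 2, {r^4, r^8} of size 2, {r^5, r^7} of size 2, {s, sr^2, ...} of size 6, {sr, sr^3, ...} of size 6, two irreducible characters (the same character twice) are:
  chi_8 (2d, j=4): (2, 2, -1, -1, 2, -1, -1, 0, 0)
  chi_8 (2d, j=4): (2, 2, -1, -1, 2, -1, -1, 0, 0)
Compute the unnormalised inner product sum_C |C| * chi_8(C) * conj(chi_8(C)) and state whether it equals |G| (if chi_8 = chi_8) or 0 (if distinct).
Sum = 24 = |G| = 24; so <chi_8, chi_8> = 1 (norm-1 confirms irreducibility).

Details: Compute term by term over conjugacy classes (|C| * chi_8(C) * conj(chi_8(C))):
  1*(2)*conj(2) + 1*(2)*conj(2) + 2*(-1)*conj(-1) + 2*(-1)*conj(-1) + 2*(2)*conj(2) + 2*(-1)*conj(-1) + 2*(-1)*conj(-1) + 6*(0)*conj(0) + 6*(0)*conj(0)
  = (4) + (4) + (2) + (2) + (8) + (2) + (2) + (0) + (0)
  = 24.
Dividing by |G| = 24 gives 24/24 = 1, matching the row-orthogonality relation <chi_8, chi_8> = [chi_8 = chi_8].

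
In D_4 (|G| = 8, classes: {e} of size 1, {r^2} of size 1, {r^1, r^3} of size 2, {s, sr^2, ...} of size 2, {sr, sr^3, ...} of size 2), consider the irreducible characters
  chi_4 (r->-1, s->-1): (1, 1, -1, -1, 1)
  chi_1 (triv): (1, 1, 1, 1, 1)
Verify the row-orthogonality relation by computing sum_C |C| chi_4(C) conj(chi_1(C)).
Sum = 0; so <chi_4, chi_1> = 0 (distinct irreducibles are orthogonal).

Compute term by term over conjugacy classes (|C| * chi_4(C) * conj(chi_1(C))):
  1*(1)*conj(1) + 1*(1)*conj(1) + 2*(-1)*conj(1) + 2*(-1)*conj(1) + 2*(1)*conj(1)
  = (1) + (1) + (-2) + (-2) + (2)
  = 0.
Dividing by |G| = 8 gives 0/8 = 0, matching the row-orthogonality relation <chi_4, chi_1> = [chi_4 = chi_1].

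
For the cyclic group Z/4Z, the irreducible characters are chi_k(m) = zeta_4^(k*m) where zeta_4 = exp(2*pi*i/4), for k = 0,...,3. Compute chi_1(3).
chi_1(3) = zeta_4^3 = -I

Reasoning: chi_1(3) = zeta_4^(1*3) = zeta_4^3. Since zeta_4^4 = 1, this equals zeta_4^3 = exp(2*pi*i*3/4) = -I.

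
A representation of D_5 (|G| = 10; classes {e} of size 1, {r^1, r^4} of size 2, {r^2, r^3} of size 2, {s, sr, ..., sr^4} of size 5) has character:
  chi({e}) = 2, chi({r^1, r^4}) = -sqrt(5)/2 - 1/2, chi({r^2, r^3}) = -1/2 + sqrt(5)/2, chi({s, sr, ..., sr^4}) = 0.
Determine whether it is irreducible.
Irreducible: <chi, chi> = 1.

Why: <chi, chi> = (1/|G|) sum_C |C| * |chi(C)|^2 = (1/10)[1*|2|^2 + 2*|-sqrt(5)/2 - 1/2|^2 + 2*|-1/2 + sqrt(5)/2|^2 + 5*|0|^2]
  = (1/10)[(4) + (sqrt(5) + 3) + (3 - sqrt(5)) + (0)] = 10/10 = 1.
A character is irreducible iff <chi, chi> = 1, so this representation is irreducible.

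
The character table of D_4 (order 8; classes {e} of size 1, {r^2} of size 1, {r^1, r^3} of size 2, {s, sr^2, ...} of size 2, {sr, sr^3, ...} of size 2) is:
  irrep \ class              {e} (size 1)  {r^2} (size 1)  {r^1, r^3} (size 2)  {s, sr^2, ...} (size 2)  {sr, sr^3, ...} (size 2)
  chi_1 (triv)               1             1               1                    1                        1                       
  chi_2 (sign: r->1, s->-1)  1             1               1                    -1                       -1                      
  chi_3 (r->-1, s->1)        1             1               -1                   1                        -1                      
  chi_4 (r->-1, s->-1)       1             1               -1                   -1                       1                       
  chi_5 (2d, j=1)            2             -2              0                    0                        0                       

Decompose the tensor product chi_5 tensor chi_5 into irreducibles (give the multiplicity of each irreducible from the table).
chi_5 tensor chi_5 = chi_1 + chi_2 + chi_3 + chi_4 (all other irreducibles have multiplicity 0).

The character of a tensor product is the pointwise product (chi_5 * chi_5)(C) = chi_5(C) * chi_5(C):
  {e}: (2)*(2), {r^2}: (-2)*(-2), {r^1, r^3}: (0)*(0), {s, sr^2, ...}: (0)*(0), {sr, sr^3, ...}: (0)*(0)
so (chi_5 * chi_5) takes values
  {e} -> 4, {r^2} -> 4, {r^1, r^3} -> 0, {s, sr^2, ...} -> 0, {sr, sr^3, ...} -> 0.
Now take the inner product of this character with each irreducible chi from the table, <chi_5*chi_5, chi> = (1/8) sum_C |C| (chi_5*chi_5)(C) conj(chi(C)):
  <chi_5*chi_5, chi_1> = (1/8)[1*(4)*conj(1) + 1*(4)*conj(1) + 2*(0)*conj(1) + 2*(0)*conj(1) + 2*(0)*conj(1)]
      = (1/8)[(4) + (4) + (0) + (0) + (0)] = 8/8 = 1
  <chi_5*chi_5, chi_2> = (1/8)[1*(4)*conj(1) + 1*(4)*conj(1) + 2*(0)*conj(1) + 2*(0)*conj(-1) + 2*(0)*conj(-1)]
      = (1/8)[(4) + (4) + (0) + (0) + (0)] = 8/8 = 1
  <chi_5*chi_5, chi_3> = (1/8)[1*(4)*conj(1) + 1*(4)*conj(1) + 2*(0)*conj(-1) + 2*(0)*conj(1) + 2*(0)*conj(-1)]
      = (1/8)[(4) + (4) + (0) + (0) + (0)] = 8/8 = 1
  <chi_5*chi_5, chi_4> = (1/8)[1*(4)*conj(1) + 1*(4)*conj(1) + 2*(0)*conj(-1) + 2*(0)*conj(-1) + 2*(0)*conj(1)]
      = (1/8)[(4) + (4) + (0) + (0) + (0)] = 8/8 = 1
  <chi_5*chi_5, chi_5> = (1/8)[1*(4)*conj(2) + 1*(4)*conj(-2) + 2*(0)*conj(0) + 2*(0)*conj(0) + 2*(0)*conj(0)]
      = (1/8)[(8) + (-8) + (0) + (0) + (0)] = 0/8 = 0
Hence the multiplicities are chi_1: 1, chi_2: 1, chi_3: 1, chi_4: 1. Dimension check: dim(chi_5)*dim(chi_5) = 2*2 = 4 and sum (mult * dim) = 1*1 + 1*1 + 1*1 + 1*1 = 4.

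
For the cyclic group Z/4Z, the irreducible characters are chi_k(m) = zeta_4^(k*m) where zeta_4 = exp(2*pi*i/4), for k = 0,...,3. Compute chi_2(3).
chi_2(3) = zeta_4^6 = -1

Working: chi_2(3) = zeta_4^(2*3) = zeta_4^6. Since zeta_4^4 = 1, this equals zeta_4^2 = exp(2*pi*i*2/4) = -1.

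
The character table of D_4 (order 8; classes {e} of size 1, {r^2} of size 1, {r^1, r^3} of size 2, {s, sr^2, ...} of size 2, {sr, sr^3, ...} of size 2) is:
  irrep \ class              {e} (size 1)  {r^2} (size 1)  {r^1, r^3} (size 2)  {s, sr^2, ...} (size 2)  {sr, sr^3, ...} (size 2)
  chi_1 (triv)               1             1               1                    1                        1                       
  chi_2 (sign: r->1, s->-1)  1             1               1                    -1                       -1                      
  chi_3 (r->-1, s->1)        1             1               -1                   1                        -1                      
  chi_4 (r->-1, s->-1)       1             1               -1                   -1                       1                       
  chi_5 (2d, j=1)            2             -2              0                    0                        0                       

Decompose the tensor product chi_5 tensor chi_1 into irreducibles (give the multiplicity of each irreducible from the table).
chi_5 tensor chi_1 = chi_5 (all other irreducibles have multiplicity 0).

Why: The character of a tensor product is the pointwise product (chi_5 * chi_1)(C) = chi_5(C) * chi_1(C):
  {e}: (2)*(1), {r^2}: (-2)*(1), {r^1, r^3}: (0)*(1), {s, sr^2, ...}: (0)*(1), {sr, sr^3, ...}: (0)*(1)
so (chi_5 * chi_1) takes values
  {e} -> 2, {r^2} -> -2, {r^1, r^3} -> 0, {s, sr^2, ...} -> 0, {sr, sr^3, ...} -> 0.
Now take the inner product of this character with each irreducible chi from the table, <chi_5*chi_1, chi> = (1/8) sum_C |C| (chi_5*chi_1)(C) conj(chi(C)):
  <chi_5*chi_1, chi_1> = (1/8)[1*(2)*conj(1) + 1*(-2)*conj(1) + 2*(0)*conj(1) + 2*(0)*conj(1) + 2*(0)*conj(1)]
      = (1/8)[(2) + (-2) + (0) + (0) + (0)] = 0/8 = 0
  <chi_5*chi_1, chi_2> = (1/8)[1*(2)*conj(1) + 1*(-2)*conj(1) + 2*(0)*conj(1) + 2*(0)*conj(-1) + 2*(0)*conj(-1)]
      = (1/8)[(2) + (-2) + (0) + (0) + (0)] = 0/8 = 0
  <chi_5*chi_1, chi_3> = (1/8)[1*(2)*conj(1) + 1*(-2)*conj(1) + 2*(0)*conj(-1) + 2*(0)*conj(1) + 2*(0)*conj(-1)]
      = (1/8)[(2) + (-2) + (0) + (0) + (0)] = 0/8 = 0
  <chi_5*chi_1, chi_4> = (1/8)[1*(2)*conj(1) + 1*(-2)*conj(1) + 2*(0)*conj(-1) + 2*(0)*conj(-1) + 2*(0)*conj(1)]
      = (1/8)[(2) + (-2) + (0) + (0) + (0)] = 0/8 = 0
  <chi_5*chi_1, chi_5> = (1/8)[1*(2)*conj(2) + 1*(-2)*conj(-2) + 2*(0)*conj(0) + 2*(0)*conj(0) + 2*(0)*conj(0)]
      = (1/8)[(4) + (4) + (0) + (0) + (0)] = 8/8 = 1
Hence the multiplicities are chi_5: 1. Dimension check: dim(chi_5)*dim(chi_1) = 2*1 = 2 and sum (mult * dim) = 1*2 = 2.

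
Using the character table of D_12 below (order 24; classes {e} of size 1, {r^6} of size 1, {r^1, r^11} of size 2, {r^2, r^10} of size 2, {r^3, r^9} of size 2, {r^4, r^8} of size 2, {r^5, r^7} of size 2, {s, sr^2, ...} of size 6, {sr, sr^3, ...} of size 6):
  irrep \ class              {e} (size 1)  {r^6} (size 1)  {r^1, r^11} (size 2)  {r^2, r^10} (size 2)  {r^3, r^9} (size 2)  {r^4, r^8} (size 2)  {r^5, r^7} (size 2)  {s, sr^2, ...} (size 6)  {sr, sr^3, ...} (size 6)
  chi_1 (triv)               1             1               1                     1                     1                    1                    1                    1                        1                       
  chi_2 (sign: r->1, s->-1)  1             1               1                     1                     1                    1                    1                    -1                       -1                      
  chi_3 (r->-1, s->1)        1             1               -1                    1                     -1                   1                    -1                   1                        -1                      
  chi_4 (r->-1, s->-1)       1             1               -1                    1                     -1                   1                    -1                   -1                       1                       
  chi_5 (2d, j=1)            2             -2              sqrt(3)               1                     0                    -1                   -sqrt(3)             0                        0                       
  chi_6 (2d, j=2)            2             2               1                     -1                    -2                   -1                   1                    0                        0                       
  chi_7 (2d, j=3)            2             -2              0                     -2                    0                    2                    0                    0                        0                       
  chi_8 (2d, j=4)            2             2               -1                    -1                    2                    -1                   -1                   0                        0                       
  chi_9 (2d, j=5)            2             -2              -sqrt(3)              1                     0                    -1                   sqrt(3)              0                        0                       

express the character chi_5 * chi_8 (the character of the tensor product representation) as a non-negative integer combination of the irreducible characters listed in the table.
chi_5 tensor chi_8 = chi_7 + chi_9 (all other irreducibles have multiplicity 0).

Why: The character of a tensor product is the pointwise product (chi_5 * chi_8)(C) = chi_5(C) * chi_8(C):
  {e}: (2)*(2), {r^6}: (-2)*(2), {r^1, r^11}: (sqrt(3))*(-1), {r^2, r^10}: (1)*(-1), {r^3, r^9}: (0)*(2), {r^4, r^8}: (-1)*(-1), {r^5, r^7}: (-sqrt(3))*(-1), {s, sr^2, ...}: (0)*(0), {sr, sr^3, ...}: (0)*(0)
so (chi_5 * chi_8) takes values
  {e} -> 4, {r^6} -> -4, {r^1, r^11} -> -sqrt(3), {r^2, r^10} -> -1, {r^3, r^9} -> 0, {r^4, r^8} -> 1, {r^5, r^7} -> sqrt(3), {s, sr^2, ...} -> 0, {sr, sr^3, ...} -> 0.
Now take the inner product of this character with each irreducible chi from the table, <chi_5*chi_8, chi> = (1/24) sum_C |C| (chi_5*chi_8)(C) conj(chi(C)):
  <chi_5*chi_8, chi_1> = (1/24)[1*(4)*conj(1) + 1*(-4)*conj(1) + 2*(-sqrt(3))*conj(1) + 2*(-1)*conj(1) + 2*(0)*conj(1) + 2*(1)*conj(1) + 2*(sqrt(3))*conj(1) + 6*(0)*conj(1) + 6*(0)*conj(1)]
      = (1/24)[(4) + (-4) + (-2*sqrt(3)) + (-2) + (0) + (2) + (2*sqrt(3)) + (0) + (0)] = 0/24 = 0
  <chi_5*chi_8, chi_2> = (1/24)[1*(4)*conj(1) + 1*(-4)*conj(1) + 2*(-sqrt(3))*conj(1) + 2*(-1)*conj(1) + 2*(0)*conj(1) + 2*(1)*conj(1) + 2*(sqrt(3))*conj(1) + 6*(0)*conj(-1) + 6*(0)*conj(-1)]
      = (1/24)[(4) + (-4) + (-2*sqrt(3)) + (-2) + (0) + (2) + (2*sqrt(3)) + (0) + (0)] = 0/24 = 0
  <chi_5*chi_8, chi_3> = (1/24)[1*(4)*conj(1) + 1*(-4)*conj(1) + 2*(-sqrt(3))*conj(-1) + 2*(-1)*conj(1) + 2*(0)*conj(-1) + 2*(1)*conj(1) + 2*(sqrt(3))*conj(-1) + 6*(0)*conj(1) + 6*(0)*conj(-1)]
      = (1/24)[(4) + (-4) + (2*sqrt(3)) + (-2) + (0) + (2) + (-2*sqrt(3)) + (0) + (0)] = 0/24 = 0
  <chi_5*chi_8, chi_4> = (1/24)[1*(4)*conj(1) + 1*(-4)*conj(1) + 2*(-sqrt(3))*conj(-1) + 2*(-1)*conj(1) + 2*(0)*conj(-1) + 2*(1)*conj(1) + 2*(sqrt(3))*conj(-1) + 6*(0)*conj(-1) + 6*(0)*conj(1)]
      = (1/24)[(4) + (-4) + (2*sqrt(3)) + (-2) + (0) + (2) + (-2*sqrt(3)) + (0) + (0)] = 0/24 = 0
  <chi_5*chi_8, chi_5> = (1/24)[1*(4)*conj(2) + 1*(-4)*conj(-2) + 2*(-sqrt(3))*conj(sqrt(3)) + 2*(-1)*conj(1) + 2*(0)*conj(0) + 2*(1)*conj(-1) + 2*(sqrt(3))*conj(-sqrt(3)) + 6*(0)*conj(0) + 6*(0)*conj(0)]
      = (1/24)[(8) + (8) + (-6) + (-2) + (0) + (-2) + (-6) + (0) + (0)] = 0/24 = 0
  <chi_5*chi_8, chi_6> = (1/24)[1*(4)*conj(2) + 1*(-4)*conj(2) + 2*(-sqrt(3))*conj(1) + 2*(-1)*conj(-1) + 2*(0)*conj(-2) + 2*(1)*conj(-1) + 2*(sqrt(3))*conj(1) + 6*(0)*conj(0) + 6*(0)*conj(0)]
      = (1/24)[(8) + (-8) + (-2*sqrt(3)) + (2) + (0) + (-2) + (2*sqrt(3)) + (0) + (0)] = 0/24 = 0
  <chi_5*chi_8, chi_7> = (1/24)[1*(4)*conj(2) + 1*(-4)*conj(-2) + 2*(-sqrt(3))*conj(0) + 2*(-1)*conj(-2) + 2*(0)*conj(0) + 2*(1)*conj(2) + 2*(sqrt(3))*conj(0) + 6*(0)*conj(0) + 6*(0)*conj(0)]
      = (1/24)[(8) + (8) + (0) + (4) + (0) + (4) + (0) + (0) + (0)] = 24/24 = 1
  <chi_5*chi_8, chi_8> = (1/24)[1*(4)*conj(2) + 1*(-4)*conj(2) + 2*(-sqrt(3))*conj(-1) + 2*(-1)*conj(-1) + 2*(0)*conj(2) + 2*(1)*conj(-1) + 2*(sqrt(3))*conj(-1) + 6*(0)*conj(0) + 6*(0)*conj(0)]
      = (1/24)[(8) + (-8) + (2*sqrt(3)) + (2) + (0) + (-2) + (-2*sqrt(3)) + (0) + (0)] = 0/24 = 0
  <chi_5*chi_8, chi_9> = (1/24)[1*(4)*conj(2) + 1*(-4)*conj(-2) + 2*(-sqrt(3))*conj(-sqrt(3)) + 2*(-1)*conj(1) + 2*(0)*conj(0) + 2*(1)*conj(-1) + 2*(sqrt(3))*conj(sqrt(3)) + 6*(0)*conj(0) + 6*(0)*conj(0)]
      = (1/24)[(8) + (8) + (6) + (-2) + (0) + (-2) + (6) + (0) + (0)] = 24/24 = 1
Hence the multiplicities are chi_7: 1, chi_9: 1. Dimension check: dim(chi_5)*dim(chi_8) = 2*2 = 4 and sum (mult * dim) = 1*2 + 1*2 = 4.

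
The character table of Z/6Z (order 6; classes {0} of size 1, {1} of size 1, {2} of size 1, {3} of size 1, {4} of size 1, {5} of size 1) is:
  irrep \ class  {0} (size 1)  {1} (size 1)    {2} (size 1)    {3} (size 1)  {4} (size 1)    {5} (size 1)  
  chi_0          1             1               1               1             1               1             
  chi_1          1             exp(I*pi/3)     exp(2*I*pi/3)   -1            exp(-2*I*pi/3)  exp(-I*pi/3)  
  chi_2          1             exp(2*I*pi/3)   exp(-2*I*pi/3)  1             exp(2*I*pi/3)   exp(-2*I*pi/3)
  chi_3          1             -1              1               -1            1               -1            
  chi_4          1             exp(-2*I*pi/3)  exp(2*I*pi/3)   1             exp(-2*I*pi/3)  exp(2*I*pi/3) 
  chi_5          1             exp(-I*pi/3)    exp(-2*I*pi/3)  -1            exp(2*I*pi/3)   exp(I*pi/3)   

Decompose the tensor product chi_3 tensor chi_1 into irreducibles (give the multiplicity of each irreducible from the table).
chi_3 tensor chi_1 = chi_4 (all other irreducibles have multiplicity 0).

Justification: The character of a tensor product is the pointwise product (chi_3 * chi_1)(C) = chi_3(C) * chi_1(C):
  {0}: (1)*(1), {1}: (-1)*(exp(I*pi/3)), {2}: (1)*(exp(2*I*pi/3)), {3}: (-1)*(-1), {4}: (1)*(exp(-2*I*pi/3)), {5}: (-1)*(exp(-I*pi/3))
so (chi_3 * chi_1) takes values
  {0} -> 1, {1} -> -exp(I*pi/3), {2} -> exp(2*I*pi/3), {3} -> 1, {4} -> exp(-2*I*pi/3), {5} -> -exp(-I*pi/3).
Now take the inner product of this character with each irreducible chi from the table, <chi_3*chi_1, chi> = (1/6) sum_C |C| (chi_3*chi_1)(C) conj(chi(C)):
  <chi_3*chi_1, chi_0> = (1/6)[1*(1)*conj(1) + 1*(-exp(I*pi/3))*conj(1) + 1*(exp(2*I*pi/3))*conj(1) + 1*(1)*conj(1) + 1*(exp(-2*I*pi/3))*conj(1) + 1*(-exp(-I*pi/3))*conj(1)]
      = (1/6)[(1) + (-exp(I*pi/3)) + (exp(2*I*pi/3)) + (1) + (exp(-2*I*pi/3)) + (-exp(-I*pi/3))] = 0/6 = 0
  <chi_3*chi_1, chi_1> = (1/6)[1*(1)*conj(1) + 1*(-exp(I*pi/3))*conj(exp(I*pi/3)) + 1*(exp(2*I*pi/3))*conj(exp(2*I*pi/3)) + 1*(1)*conj(-1) + 1*(exp(-2*I*pi/3))*conj(exp(-2*I*pi/3)) + 1*(-exp(-I*pi/3))*conj(exp(-I*pi/3))]
      = (1/6)[(1) + (-1) + (1) + (-1) + (1) + (-1)] = 0/6 = 0
  <chi_3*chi_1, chi_2> = (1/6)[1*(1)*conj(1) + 1*(-exp(I*pi/3))*conj(exp(2*I*pi/3)) + 1*(exp(2*I*pi/3))*conj(exp(-2*I*pi/3)) + 1*(1)*conj(1) + 1*(exp(-2*I*pi/3))*conj(exp(2*I*pi/3)) + 1*(-exp(-I*pi/3))*conj(exp(-2*I*pi/3))]
      = (1/6)[(1) + (-exp(-I*pi/3)) + (exp(-2*I*pi/3)) + (1) + (exp(2*I*pi/3)) + (-exp(I*pi/3))] = 0/6 = 0
  <chi_3*chi_1, chi_3> = (1/6)[1*(1)*conj(1) + 1*(-exp(I*pi/3))*conj(-1) + 1*(exp(2*I*pi/3))*conj(1) + 1*(1)*conj(-1) + 1*(exp(-2*I*pi/3))*conj(1) + 1*(-exp(-I*pi/3))*conj(-1)]
      = (1/6)[(1) + (exp(I*pi/3)) + (exp(2*I*pi/3)) + (-1) + (exp(-2*I*pi/3)) + (exp(-I*pi/3))] = 0/6 = 0
  <chi_3*chi_1, chi_4> = (1/6)[1*(1)*conj(1) + 1*(-exp(I*pi/3))*conj(exp(-2*I*pi/3)) + 1*(exp(2*I*pi/3))*conj(exp(2*I*pi/3)) + 1*(1)*conj(1) + 1*(exp(-2*I*pi/3))*conj(exp(-2*I*pi/3)) + 1*(-exp(-I*pi/3))*conj(exp(2*I*pi/3))]
      = (1/6)[(1) + (1) + (1) + (1) + (1) + (1)] = 6/6 = 1
  <chi_3*chi_1, chi_5> = (1/6)[1*(1)*conj(1) + 1*(-exp(I*pi/3))*conj(exp(-I*pi/3)) + 1*(exp(2*I*pi/3))*conj(exp(-2*I*pi/3)) + 1*(1)*conj(-1) + 1*(exp(-2*I*pi/3))*conj(exp(2*I*pi/3)) + 1*(-exp(-I*pi/3))*conj(exp(I*pi/3))]
      = (1/6)[(1) + (-exp(2*I*pi/3)) + (exp(-2*I*pi/3)) + (-1) + (exp(2*I*pi/3)) + (-exp(-2*I*pi/3))] = 0/6 = 0
(Exp terms are combined using exp(i*s)*conj(exp(i*t)) = exp(i*(s-t)), and sums of them are collapsed using the identity that for every m > 1 the m distinct m-th roots of unity sum to 0, e.g. 1 + exp(2*I*pi/3) + exp(-2*I*pi/3) = 0.)
Hence the multiplicities are chi_4: 1. Dimension check: dim(chi_3)*dim(chi_1) = 1*1 = 1 and sum (mult * dim) = 1*1 = 1.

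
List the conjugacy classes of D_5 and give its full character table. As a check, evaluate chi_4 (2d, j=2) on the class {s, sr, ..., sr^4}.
Conjugacy classes: {e} of size 1, {r^1, r^4} of size 2, {r^2, r^3} of size 2, {s, sr, ..., sr^4} of size 5.
Character table:
  irrep \ class              {e} (size 1)  {r^1, r^4} (size 2)  {r^2, r^3} (size 2)  {s, sr, ..., sr^4} (size 5)
  chi_1 (triv)               1             1                    1                    1                          
  chi_2 (sign: r->1, s->-1)  1             1                    1                    -1                         
  chi_3 (2d, j=1)            2             -1/2 + sqrt(5)/2     -sqrt(5)/2 - 1/2     0                          
  chi_4 (2d, j=2)            2             -sqrt(5)/2 - 1/2     -1/2 + sqrt(5)/2     0                          

Spot check: chi_4 (2d, j=2) on {s, sr, ..., sr^4} = 0.

D_5 has order 2*5 = 10 with 4 conjugacy classes, hence 4 irreducibles. Sum of squared dims 1 + 1 + 4 + 4 = 10 = |G|. Linear characters come from the abelianisation; the 2-dimensional irreps have character r^k -> 2*cos(2*pi*j*k/5), reflections -> 0.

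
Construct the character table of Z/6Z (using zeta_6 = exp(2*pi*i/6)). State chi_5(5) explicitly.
Character table of Z/6Z (irreps indexed chi_0,...,chi_5 with chi_k(m) = zeta_6^(k*m), zeta_6 = exp(2*pi*i/6)):
  irrep \ class  {0} (size 1)  {1} (size 1)    {2} (size 1)    {3} (size 1)  {4} (size 1)    {5} (size 1)  
  chi_0          1             1               1               1             1               1             
  chi_1          1             exp(I*pi/3)     exp(2*I*pi/3)   -1            exp(-2*I*pi/3)  exp(-I*pi/3)  
  chi_2          1             exp(2*I*pi/3)   exp(-2*I*pi/3)  1             exp(2*I*pi/3)   exp(-2*I*pi/3)
  chi_3          1             -1              1               -1            1               -1            
  chi_4          1             exp(-2*I*pi/3)  exp(2*I*pi/3)   1             exp(-2*I*pi/3)  exp(2*I*pi/3) 
  chi_5          1             exp(-I*pi/3)    exp(-2*I*pi/3)  -1            exp(2*I*pi/3)   exp(I*pi/3)   

Spot check: chi_5(5) = zeta_6^(5*5) = zeta_6^25 = exp(I*pi/3).

Justification: Z/6Z is abelian, so all 6 irreducible complex representations are 1-dimensional. They are given by chi_k(m) = zeta_6^(k*m) for k = 0,...,5. Row orthogonality: sum_m chi_k(m) conj(chi_l(m)) = 6 * [k = l].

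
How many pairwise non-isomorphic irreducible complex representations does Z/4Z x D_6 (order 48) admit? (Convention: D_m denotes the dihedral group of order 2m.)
24

Reasoning: The number of irreducible complex representations of a finite group equals its number of conjugacy classes. For a direct product, #classes(G x H) = #classes(G) * #classes(H). Z/4Z has 4 classes (abelian), D_6 has 6 classes, so 4 * 6 = 24, so Z/4Z x D_6 (order 48) has exactly 24 irreducible complex representations.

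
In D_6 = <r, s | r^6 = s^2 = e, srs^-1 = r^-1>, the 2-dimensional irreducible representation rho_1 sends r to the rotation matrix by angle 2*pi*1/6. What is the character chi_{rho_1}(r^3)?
chi_{rho_1}(r^3) = 2*cos(2*pi*1*3/6) = -2

Details: rho_1(r^3) is rotation by angle 2*pi*1*3/6, whose trace is 2*cos(2*pi*1*3/6) = -2.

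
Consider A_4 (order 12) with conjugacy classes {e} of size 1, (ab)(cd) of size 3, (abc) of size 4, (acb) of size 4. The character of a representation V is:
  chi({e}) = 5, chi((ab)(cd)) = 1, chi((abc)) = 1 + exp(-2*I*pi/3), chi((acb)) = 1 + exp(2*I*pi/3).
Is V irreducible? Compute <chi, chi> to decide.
Not irreducible (reducible): <chi, chi> = 3 > 1.

Details: <chi, chi> = (1/|G|) sum_C |C| * |chi(C)|^2 = (1/12)[1*|5|^2 + 3*|1|^2 + 4*|1 + exp(-2*I*pi/3)|^2 + 4*|1 + exp(2*I*pi/3)|^2]
  = (1/12)[(25) + (3) + (4) + (4)] = 36/12 = 3.
(Exp terms are combined using exp(i*s)*conj(exp(i*t)) = exp(i*(s-t)), and sums of them are collapsed using the identity that for every m > 1 the m distinct m-th roots of unity sum to 0, e.g. 1 + exp(2*I*pi/3) + exp(-2*I*pi/3) = 0.)
A character is irreducible iff <chi, chi> = 1, so this representation is reducible.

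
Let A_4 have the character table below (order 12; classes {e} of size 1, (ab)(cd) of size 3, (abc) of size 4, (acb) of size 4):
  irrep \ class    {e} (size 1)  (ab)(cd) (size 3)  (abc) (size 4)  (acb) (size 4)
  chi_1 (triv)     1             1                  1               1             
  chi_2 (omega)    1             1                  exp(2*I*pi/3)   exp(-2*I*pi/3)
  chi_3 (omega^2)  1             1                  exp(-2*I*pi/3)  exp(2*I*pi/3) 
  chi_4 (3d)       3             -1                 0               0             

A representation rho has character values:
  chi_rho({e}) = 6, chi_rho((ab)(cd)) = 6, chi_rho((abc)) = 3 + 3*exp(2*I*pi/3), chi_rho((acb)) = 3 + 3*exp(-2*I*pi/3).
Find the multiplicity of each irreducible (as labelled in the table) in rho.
Multiplicities: chi_1: 3, chi_2: 3, chi_3: 0, chi_4: 0.

Derivation: Use <chi_rho, chi> = (1/|G|) sum_C |C| * chi_rho(C) * conj(chi(C)) with |G| = 12 for each irreducible chi in the table:
  <chi_rho, chi_1> = (1/12)[1*(6)*conj(1) + 3*(6)*conj(1) + 4*(3 + 3*exp(2*I*pi/3))*conj(1) + 4*(3 + 3*exp(-2*I*pi/3))*conj(1)]
      = (1/12)[(6) + (18) + (12 + 12*exp(2*I*pi/3)) + (12 + 12*exp(-2*I*pi/3))] = 36/12 = 3
  <chi_rho, chi_2> = (1/12)[1*(6)*conj(1) + 3*(6)*conj(1) + 4*(3 + 3*exp(2*I*pi/3))*conj(exp(2*I*pi/3)) + 4*(3 + 3*exp(-2*I*pi/3))*conj(exp(-2*I*pi/3))]
      = (1/12)[(6) + (18) + (12 + 12*exp(-2*I*pi/3)) + (12 + 12*exp(2*I*pi/3))] = 36/12 = 3
  <chi_rho, chi_3> = (1/12)[1*(6)*conj(1) + 3*(6)*conj(1) + 4*(3 + 3*exp(2*I*pi/3))*conj(exp(-2*I*pi/3)) + 4*(3 + 3*exp(-2*I*pi/3))*conj(exp(2*I*pi/3))]
      = (1/12)[(6) + (18) + (-12) + (-12)] = 0/12 = 0
  <chi_rho, chi_4> = (1/12)[1*(6)*conj(3) + 3*(6)*conj(-1) + 4*(3 + 3*exp(2*I*pi/3))*conj(0) + 4*(3 + 3*exp(-2*I*pi/3))*conj(0)]
      = (1/12)[(18) + (-18) + (0) + (0)] = 0/12 = 0
(Exp terms are combined using exp(i*s)*conj(exp(i*t)) = exp(i*(s-t)), and sums of them are collapsed using the identity that for every m > 1 the m distinct m-th roots of unity sum to 0, e.g. 1 + exp(2*I*pi/3) + exp(-2*I*pi/3) = 0.)
Dimension check: dim(rho) = sum (mult * dim) = 3*1 + 3*1 + 0*1 + 0*3 = 6 = chi_rho(e) = 6.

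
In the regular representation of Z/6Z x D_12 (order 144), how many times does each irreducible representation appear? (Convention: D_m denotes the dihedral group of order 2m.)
Each irreducible V_i of dimension d_i appears with multiplicity d_i, i.e. rho_reg = (direct sum over all irreducibles V_i) d_i V_i. The irreducible dimensions for Z/6Z x D_12 are 1, 1, 1, 1, 1, 1, 1, 1, 1, 1, 1, 1, 1, 1, 1, 1, 1, 1, 1, 1, 1, 1, 1, 1, 2, 2, 2, 2, 2, 2, 2, 2, 2, 2, 2, 2, 2, 2, 2, 2, 2, 2, 2, 2, 2, 2, 2, 2, 2, 2, 2, 2, 2, 2: 24 irreducibles of dimension 1, each with multiplicity 1; 30 irreducibles of dimension 2, each with multiplicity 2. Total dimension 24*1*1 + 30*2*2 = 144 = |G|.

Details: General theorem: in the regular representation of a finite group G, each irreducible appears with multiplicity equal to its dimension. Check: dim(rho_reg) = sum d_i^2 = 1 + 1 + 1 + 1 + 1 + 1 + 1 + 1 + 1 + 1 + 1 + 1 + 1 + 1 + 1 + 1 + 1 + 1 + 1 + 1 + 1 + 1 + 1 + 1 + 4 + 4 + 4 + 4 + 4 + 4 + 4 + 4 + 4 + 4 + 4 + 4 + 4 + 4 + 4 + 4 + 4 + 4 + 4 + 4 + 4 + 4 + 4 + 4 + 4 + 4 + 4 + 4 + 4 + 4 = 144 = |G|.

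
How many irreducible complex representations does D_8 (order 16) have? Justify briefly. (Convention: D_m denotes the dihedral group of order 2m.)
7

Why: The number of irreducible complex representations of a finite group equals its number of conjugacy classes. D_8 has 7 conjugacy classes (n/2 + 3 for n even), so D_8 (order 16) has exactly 7 irreducible complex representations.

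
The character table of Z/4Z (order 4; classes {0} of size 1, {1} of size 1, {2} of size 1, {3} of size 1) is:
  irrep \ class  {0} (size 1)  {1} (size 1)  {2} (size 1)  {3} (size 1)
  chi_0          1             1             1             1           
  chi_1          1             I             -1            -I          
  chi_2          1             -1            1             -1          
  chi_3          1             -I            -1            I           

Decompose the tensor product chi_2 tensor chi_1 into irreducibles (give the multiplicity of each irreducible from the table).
chi_2 tensor chi_1 = chi_3 (all other irreducibles have multiplicity 0).

Solution. The character of a tensor product is the pointwise product (chi_2 * chi_1)(C) = chi_2(C) * chi_1(C):
  {0}: (1)*(1), {1}: (-1)*(I), {2}: (1)*(-1), {3}: (-1)*(-I)
so (chi_2 * chi_1) takes values
  {0} -> 1, {1} -> -I, {2} -> -1, {3} -> I.
Now take the inner product of this character with each irreducible chi from the table, <chi_2*chi_1, chi> = (1/4) sum_C |C| (chi_2*chi_1)(C) conj(chi(C)):
  <chi_2*chi_1, chi_0> = (1/4)[1*(1)*conj(1) + 1*(-I)*conj(1) + 1*(-1)*conj(1) + 1*(I)*conj(1)]
      = (1/4)[(1) + (-I) + (-1) + (I)] = 0/4 = 0
  <chi_2*chi_1, chi_1> = (1/4)[1*(1)*conj(1) + 1*(-I)*conj(I) + 1*(-1)*conj(-1) + 1*(I)*conj(-I)]
      = (1/4)[(1) + (-1) + (1) + (-1)] = 0/4 = 0
  <chi_2*chi_1, chi_2> = (1/4)[1*(1)*conj(1) + 1*(-I)*conj(-1) + 1*(-1)*conj(1) + 1*(I)*conj(-1)]
      = (1/4)[(1) + (I) + (-1) + (-I)] = 0/4 = 0
  <chi_2*chi_1, chi_3> = (1/4)[1*(1)*conj(1) + 1*(-I)*conj(-I) + 1*(-1)*conj(-1) + 1*(I)*conj(I)]
      = (1/4)[(1) + (1) + (1) + (1)] = 4/4 = 1
(Exp terms are combined using exp(i*s)*conj(exp(i*t)) = exp(i*(s-t)), and sums of them are collapsed using the identity that for every m > 1 the m distinct m-th roots of unity sum to 0, e.g. 1 + exp(2*I*pi/3) + exp(-2*I*pi/3) = 0.)
Hence the multiplicities are chi_3: 1. Dimension check: dim(chi_2)*dim(chi_1) = 1*1 = 1 and sum (mult * dim) = 1*1 = 1.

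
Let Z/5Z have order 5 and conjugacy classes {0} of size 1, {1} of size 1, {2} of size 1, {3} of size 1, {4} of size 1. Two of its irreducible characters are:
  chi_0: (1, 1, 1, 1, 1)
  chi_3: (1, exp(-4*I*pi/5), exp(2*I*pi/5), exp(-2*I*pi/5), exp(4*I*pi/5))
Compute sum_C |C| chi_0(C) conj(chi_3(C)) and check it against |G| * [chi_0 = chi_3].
Sum = 0; so <chi_0, chi_3> = 0 (distinct irreducibles are orthogonal).

Working: Compute term by term over conjugacy classes (|C| * chi_0(C) * conj(chi_3(C))):
  1*(1)*conj(1) + 1*(1)*conj(exp(-4*I*pi/5)) + 1*(1)*conj(exp(2*I*pi/5)) + 1*(1)*conj(exp(-2*I*pi/5)) + 1*(1)*conj(exp(4*I*pi/5))
  = (1) + (exp(4*I*pi/5)) + (exp(-2*I*pi/5)) + (exp(2*I*pi/5)) + (exp(-4*I*pi/5))
  = 0.
(Exp terms are combined using exp(i*s)*conj(exp(i*t)) = exp(i*(s-t)), and sums of them are collapsed using the identity that for every m > 1 the m distinct m-th roots of unity sum to 0, e.g. 1 + exp(2*I*pi/3) + exp(-2*I*pi/3) = 0.)
Dividing by |G| = 5 gives 0/5 = 0, matching the row-orthogonality relation <chi_0, chi_3> = [chi_0 = chi_3].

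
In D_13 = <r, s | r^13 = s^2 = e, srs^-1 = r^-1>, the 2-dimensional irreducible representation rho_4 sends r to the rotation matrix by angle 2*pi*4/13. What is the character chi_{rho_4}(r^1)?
chi_{rho_4}(r^1) = 2*cos(2*pi*4*1/13) = -2*cos(5*pi/13)

Working: rho_4(r^1) is rotation by angle 2*pi*4*1/13, whose trace is 2*cos(2*pi*4*1/13) = -2*cos(5*pi/13).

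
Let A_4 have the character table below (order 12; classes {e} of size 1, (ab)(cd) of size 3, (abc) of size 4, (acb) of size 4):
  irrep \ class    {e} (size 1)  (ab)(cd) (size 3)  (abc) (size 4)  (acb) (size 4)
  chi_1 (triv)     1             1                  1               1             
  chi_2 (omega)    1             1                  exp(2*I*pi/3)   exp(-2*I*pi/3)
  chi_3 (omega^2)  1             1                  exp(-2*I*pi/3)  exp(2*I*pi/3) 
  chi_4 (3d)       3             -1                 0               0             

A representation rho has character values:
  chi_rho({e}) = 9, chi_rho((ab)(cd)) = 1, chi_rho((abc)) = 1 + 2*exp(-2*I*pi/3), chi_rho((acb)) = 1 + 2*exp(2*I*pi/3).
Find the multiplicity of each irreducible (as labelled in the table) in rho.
Multiplicities: chi_1: 1, chi_2: 0, chi_3: 2, chi_4: 2.

Details: Use <chi_rho, chi> = (1/|G|) sum_C |C| * chi_rho(C) * conj(chi(C)) with |G| = 12 for each irreducible chi in the table:
  <chi_rho, chi_1> = (1/12)[1*(9)*conj(1) + 3*(1)*conj(1) + 4*(1 + 2*exp(-2*I*pi/3))*conj(1) + 4*(1 + 2*exp(2*I*pi/3))*conj(1)]
      = (1/12)[(9) + (3) + (4 + 8*exp(-2*I*pi/3)) + (4 + 8*exp(2*I*pi/3))] = 12/12 = 1
  <chi_rho, chi_2> = (1/12)[1*(9)*conj(1) + 3*(1)*conj(1) + 4*(1 + 2*exp(-2*I*pi/3))*conj(exp(2*I*pi/3)) + 4*(1 + 2*exp(2*I*pi/3))*conj(exp(-2*I*pi/3))]
      = (1/12)[(9) + (3) + (4*exp(-2*I*pi/3) + 8*exp(2*I*pi/3)) + (8*exp(-2*I*pi/3) + 4*exp(2*I*pi/3))] = 0/12 = 0
  <chi_rho, chi_3> = (1/12)[1*(9)*conj(1) + 3*(1)*conj(1) + 4*(1 + 2*exp(-2*I*pi/3))*conj(exp(-2*I*pi/3)) + 4*(1 + 2*exp(2*I*pi/3))*conj(exp(2*I*pi/3))]
      = (1/12)[(9) + (3) + (8 + 4*exp(2*I*pi/3)) + (8 + 4*exp(-2*I*pi/3))] = 24/12 = 2
  <chi_rho, chi_4> = (1/12)[1*(9)*conj(3) + 3*(1)*conj(-1) + 4*(1 + 2*exp(-2*I*pi/3))*conj(0) + 4*(1 + 2*exp(2*I*pi/3))*conj(0)]
      = (1/12)[(27) + (-3) + (0) + (0)] = 24/12 = 2
(Exp terms are combined using exp(i*s)*conj(exp(i*t)) = exp(i*(s-t)), and sums of them are collapsed using the identity that for every m > 1 the m distinct m-th roots of unity sum to 0, e.g. 1 + exp(2*I*pi/3) + exp(-2*I*pi/3) = 0.)
Dimension check: dim(rho) = sum (mult * dim) = 1*1 + 0*1 + 2*1 + 2*3 = 9 = chi_rho(e) = 9.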